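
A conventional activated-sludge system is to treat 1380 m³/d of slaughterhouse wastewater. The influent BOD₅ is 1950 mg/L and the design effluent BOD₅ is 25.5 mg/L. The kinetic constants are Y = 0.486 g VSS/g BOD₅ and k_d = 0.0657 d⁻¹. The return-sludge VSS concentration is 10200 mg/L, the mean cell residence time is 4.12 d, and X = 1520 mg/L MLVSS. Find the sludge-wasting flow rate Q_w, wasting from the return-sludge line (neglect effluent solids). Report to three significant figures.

Steady-state biomass mass balance: V·X·(1 + k_d·θ_c) = Y·Q·(S₀ − S)·θ_c, so V = 0.486 × 1380 × (1950 − 25.5) × 4.12 / [1520 × (1 + 0.0657 × 4.12)] = 5.32×10^6 / 1931 = 2753 m³.
θ_c = V·X/(Q_w·X_r) when wasting from the recycle, so Q_w = V·X/(θ_c·X_r) = 2753 × 1520 / (4.12 × 10200) = 99.59 m³/d.

Q_w ≈ 99.6 m³/d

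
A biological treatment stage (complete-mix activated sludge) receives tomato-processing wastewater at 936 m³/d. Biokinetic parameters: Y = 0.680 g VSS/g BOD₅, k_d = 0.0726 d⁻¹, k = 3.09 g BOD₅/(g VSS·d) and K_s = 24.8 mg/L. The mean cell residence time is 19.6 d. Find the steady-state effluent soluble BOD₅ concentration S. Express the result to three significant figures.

Effluent substrate depends only on kinetics and SRT: S = K_s(1 + k_d θ_c) / [θ_c(Yk − k_d) − 1] = 24.8 × (1 + 0.0726 × 19.6) / [19.6 × (0.680 × 3.09 − 0.0726) − 1] = 60.09 / 38.76 = 1.550 mg/L.

S ≈ 1.55 mg/L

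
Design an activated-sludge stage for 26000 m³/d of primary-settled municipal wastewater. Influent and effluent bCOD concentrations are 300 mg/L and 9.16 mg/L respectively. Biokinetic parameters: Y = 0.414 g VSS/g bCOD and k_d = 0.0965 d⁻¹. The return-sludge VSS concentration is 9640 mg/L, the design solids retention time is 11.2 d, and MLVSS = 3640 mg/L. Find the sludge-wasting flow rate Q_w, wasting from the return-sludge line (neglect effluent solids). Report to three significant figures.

Q_w ≈ 156 m³/d

Steady-state biomass mass balance: V·X·(1 + k_d·θ_c) = Y·Q·(S₀ − S)·θ_c, so V = 0.414 × 26000 × (300 − 9.16) × 11.2 / [3640 × (1 + 0.0965 × 11.2)] = 3.51×10^7 / 7574 = 4629 m³.
θ_c = V·X/(Q_w·X_r) when wasting from the recycle, so Q_w = V·X/(θ_c·X_r) = 4629 × 3640 / (11.2 × 9640) = 156.1 m³/d.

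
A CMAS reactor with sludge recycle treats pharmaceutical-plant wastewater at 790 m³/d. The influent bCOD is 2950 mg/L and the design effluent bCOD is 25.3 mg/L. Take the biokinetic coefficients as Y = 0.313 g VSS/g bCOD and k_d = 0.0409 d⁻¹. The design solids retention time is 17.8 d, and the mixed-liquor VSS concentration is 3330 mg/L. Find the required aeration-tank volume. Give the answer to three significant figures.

Rearranging the biomass balance for a CMAS with decay, V = Y·Q·ΔS·θ_c / [X·(1+k_d θ_c)] = 0.313 × 790 × (2950 − 25.3) × 17.8 / [3330 × (1 + 0.0409 × 17.8)] = 1.29×10^7 / 5754 = 2237 m³.

V ≈ 2240 m³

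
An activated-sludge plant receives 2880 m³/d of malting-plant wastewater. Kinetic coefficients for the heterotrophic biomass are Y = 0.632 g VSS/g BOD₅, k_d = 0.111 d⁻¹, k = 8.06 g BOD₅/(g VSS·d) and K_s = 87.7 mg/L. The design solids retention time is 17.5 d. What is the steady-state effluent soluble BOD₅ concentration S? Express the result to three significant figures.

S ≈ 2.99 mg/L

For a completely mixed reactor with recycle the Lawrence–McCarty relation gives S = K_s·(1 + k_d·θ_c) / [θ_c·(Y·k − k_d) − 1] = 87.7 × (1 + 0.111 × 17.5) / [17.5 × (0.632 × 8.06 − 0.111) − 1] = 258.1 / 86.20 = 2.994 mg/L.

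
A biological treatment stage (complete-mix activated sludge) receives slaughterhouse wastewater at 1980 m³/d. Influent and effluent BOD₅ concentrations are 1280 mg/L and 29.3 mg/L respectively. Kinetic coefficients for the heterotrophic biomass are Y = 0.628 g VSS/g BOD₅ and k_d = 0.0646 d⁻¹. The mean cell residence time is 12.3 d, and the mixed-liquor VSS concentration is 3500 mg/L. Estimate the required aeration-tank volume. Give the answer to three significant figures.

V ≈ 3050 m³

Rearranging the biomass balance for a CMAS with decay, V = Y·Q·ΔS·θ_c / [X·(1+k_d θ_c)] = 0.628 × 1980 × (1280 − 29.3) × 12.3 / [3500 × (1 + 0.0646 × 12.3)] = 1.91×10^7 / 6281 = 3045 m³.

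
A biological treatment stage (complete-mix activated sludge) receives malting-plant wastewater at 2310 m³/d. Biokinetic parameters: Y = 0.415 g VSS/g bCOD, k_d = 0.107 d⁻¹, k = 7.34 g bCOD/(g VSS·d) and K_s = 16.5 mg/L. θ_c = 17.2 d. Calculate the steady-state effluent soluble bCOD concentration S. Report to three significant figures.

Effluent substrate depends only on kinetics and SRT: S = K_s(1 + k_d θ_c) / [θ_c(Yk − k_d) − 1] = 16.5 × (1 + 0.107 × 17.2) / [17.2 × (0.415 × 7.34 − 0.107) − 1] = 46.87 / 49.55 = 0.9458 mg/L.

S ≈ 0.946 mg/L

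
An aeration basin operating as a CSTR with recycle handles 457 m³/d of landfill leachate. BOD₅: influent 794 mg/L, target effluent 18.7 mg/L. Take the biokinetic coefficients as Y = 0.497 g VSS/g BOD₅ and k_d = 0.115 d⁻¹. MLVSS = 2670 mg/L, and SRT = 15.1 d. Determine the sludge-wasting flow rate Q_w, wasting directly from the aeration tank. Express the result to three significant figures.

Q_w ≈ 24.1 m³/d

Rearranging the biomass balance for a CMAS with decay, V = Y·Q·ΔS·θ_c / [X·(1+k_d θ_c)] = 0.497 × 457 × (794 − 18.7) × 15.1 / [2670 × (1 + 0.115 × 15.1)] = 2.66×10^6 / 7306 = 363.9 m³.
For wasting at MLVSS concentration, Q_w = V/θ_c = 363.9/15.1 = 24.10 m³/d.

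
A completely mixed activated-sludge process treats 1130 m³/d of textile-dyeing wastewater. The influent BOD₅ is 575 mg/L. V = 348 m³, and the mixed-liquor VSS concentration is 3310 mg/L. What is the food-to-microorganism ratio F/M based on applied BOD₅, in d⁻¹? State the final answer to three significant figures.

Food-to-microorganism ratio F/M = Q S₀ / (V X) = 1130 × 575 / (348.0 × 3310) = 0.5641 d⁻¹.

F/M ≈ 0.564 d⁻¹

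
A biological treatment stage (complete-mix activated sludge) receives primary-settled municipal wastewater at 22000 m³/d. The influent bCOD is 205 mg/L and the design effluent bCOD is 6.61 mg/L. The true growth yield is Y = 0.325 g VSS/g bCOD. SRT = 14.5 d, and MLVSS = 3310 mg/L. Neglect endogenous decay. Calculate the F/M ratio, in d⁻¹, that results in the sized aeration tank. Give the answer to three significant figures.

Biomass mass balance (decay neglected): V·X = Y·Q·(S₀ − S)·θ_c, so V = 0.325 × 22000 × (205 − 6.61) × 14.5 / 3310 = 6214 m³.
F/M = applied load / biomass = Q·S₀/(V·X) = 22000 × 205 / (6214 × 3310) = 0.2193 d⁻¹.

F/M ≈ 0.219 d⁻¹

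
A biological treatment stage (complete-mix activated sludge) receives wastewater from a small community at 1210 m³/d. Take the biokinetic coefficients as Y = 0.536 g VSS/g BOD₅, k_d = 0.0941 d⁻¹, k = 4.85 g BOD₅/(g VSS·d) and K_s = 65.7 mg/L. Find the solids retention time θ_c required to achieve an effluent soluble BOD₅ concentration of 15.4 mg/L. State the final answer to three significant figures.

θ_c ≈ 2.50 d

Specific growth rate at S = 15.4 mg/L: μ = YkS/(K_s+S) = 0.536·4.85·15.4/(65.7+15.4) = 0.4936 d⁻¹.
1/θ_c = 0.4936 − 0.0941 = 0.3995 d⁻¹, so θ_c = 2.503 d.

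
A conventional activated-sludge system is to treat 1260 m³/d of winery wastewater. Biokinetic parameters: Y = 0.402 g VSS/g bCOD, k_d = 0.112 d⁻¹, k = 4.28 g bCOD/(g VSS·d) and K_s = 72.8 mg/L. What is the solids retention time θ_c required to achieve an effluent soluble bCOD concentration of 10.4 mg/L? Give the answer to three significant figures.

From 1/θ_c = Y·k·S/(K_s + S) − k_d: Y·k·S/(K_s+S) = 0.402 × 4.28 × 10.4 / (72.8 + 10.4) = 0.2151 d⁻¹.
Then 1/θ_c = μ − k_d = 0.2151 − 0.112 = 0.1031 d⁻¹, giving θ_c = 9.702 d.

θ_c ≈ 9.70 d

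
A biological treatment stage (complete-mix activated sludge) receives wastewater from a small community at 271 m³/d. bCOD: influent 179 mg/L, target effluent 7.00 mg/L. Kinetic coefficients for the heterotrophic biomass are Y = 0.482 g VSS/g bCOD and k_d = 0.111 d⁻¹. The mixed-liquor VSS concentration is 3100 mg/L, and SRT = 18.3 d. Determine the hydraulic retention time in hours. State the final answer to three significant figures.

τ ≈ 3.87 h

From the SRT design equation V = Y Q (S₀−S) θ_c / [X (1 + k_d θ_c)] = 0.482 × 271 × (179 − 7.00) × 18.3 / [3100 × (1 + 0.111 × 18.3)] = 4.11×10^5 / 9397 = 43.75 m³.
Hydraulic retention time τ = V/Q = 43.75 / 271 = 0.1614 d = 3.875 h.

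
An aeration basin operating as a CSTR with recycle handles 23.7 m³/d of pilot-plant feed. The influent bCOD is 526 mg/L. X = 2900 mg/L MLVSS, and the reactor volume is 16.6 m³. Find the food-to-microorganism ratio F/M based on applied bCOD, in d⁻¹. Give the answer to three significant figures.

F/M ≈ 0.259 d⁻¹

F/M = applied load / biomass = Q·S₀/(V·X) = 23.7 × 526 / (16.60 × 2900) = 0.2590 d⁻¹.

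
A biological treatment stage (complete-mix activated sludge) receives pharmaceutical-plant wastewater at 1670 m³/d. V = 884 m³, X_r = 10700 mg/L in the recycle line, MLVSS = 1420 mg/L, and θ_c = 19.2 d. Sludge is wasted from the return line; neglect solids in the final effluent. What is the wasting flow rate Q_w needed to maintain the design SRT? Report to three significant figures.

Q_w ≈ 6.11 m³/d

θ_c = V·X/(Q_w·X_r) when wasting from the recycle, so Q_w = V·X/(θ_c·X_r) = 884.0 × 1420 / (19.2 × 10700) = 6.110 m³/d.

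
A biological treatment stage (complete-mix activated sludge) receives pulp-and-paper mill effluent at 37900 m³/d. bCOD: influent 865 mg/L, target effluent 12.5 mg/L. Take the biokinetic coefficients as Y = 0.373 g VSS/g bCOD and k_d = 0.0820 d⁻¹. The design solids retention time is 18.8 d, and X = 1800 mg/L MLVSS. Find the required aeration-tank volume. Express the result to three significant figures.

V ≈ 49500 m³

From the SRT design equation V = Y Q (S₀−S) θ_c / [X (1 + k_d θ_c)] = 0.373 × 37900 × (865 − 12.5) × 18.8 / [1800 × (1 + 0.0820 × 18.8)] = 2.27×10^8 / 4575 = 49525 m³.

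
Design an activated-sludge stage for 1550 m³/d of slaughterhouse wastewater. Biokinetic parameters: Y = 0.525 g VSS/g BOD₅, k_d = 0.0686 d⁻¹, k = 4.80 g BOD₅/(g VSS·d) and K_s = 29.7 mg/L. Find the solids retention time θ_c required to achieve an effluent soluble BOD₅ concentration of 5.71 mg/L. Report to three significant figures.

θ_c ≈ 2.96 d

Specific growth rate at S = 5.71 mg/L: μ = YkS/(K_s+S) = 0.525·4.80·5.71/(29.7+5.71) = 0.4064 d⁻¹.
θ_c = 1/(μ − k_d) = 1/(0.4064 − 0.0686) = 1/0.3378 = 2.961 d.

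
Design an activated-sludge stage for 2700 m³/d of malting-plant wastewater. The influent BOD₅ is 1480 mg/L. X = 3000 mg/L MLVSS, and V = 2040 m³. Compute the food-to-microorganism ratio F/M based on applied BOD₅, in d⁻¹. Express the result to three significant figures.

F/M ≈ 0.653 d⁻¹

Food-to-microorganism ratio F/M = Q S₀ / (V X) = 2700 × 1480 / (2040 × 3000) = 0.6529 d⁻¹.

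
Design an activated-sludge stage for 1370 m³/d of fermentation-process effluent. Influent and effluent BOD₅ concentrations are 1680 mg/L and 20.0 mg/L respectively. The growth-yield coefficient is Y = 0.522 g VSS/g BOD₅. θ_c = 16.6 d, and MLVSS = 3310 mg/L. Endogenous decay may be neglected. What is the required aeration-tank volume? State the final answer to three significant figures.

Biomass mass balance (decay neglected): V·X = Y·Q·(S₀ − S)·θ_c, so V = 0.522 × 1370 × (1680 − 20.0) × 16.6 / 3310 = 5954 m³.

V ≈ 5950 m³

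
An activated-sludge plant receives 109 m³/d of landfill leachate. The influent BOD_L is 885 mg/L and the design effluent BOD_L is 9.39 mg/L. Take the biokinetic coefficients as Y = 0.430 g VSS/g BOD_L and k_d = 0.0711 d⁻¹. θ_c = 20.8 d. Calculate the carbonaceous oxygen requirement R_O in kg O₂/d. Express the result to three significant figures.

R_O ≈ 71.9 kg O₂/d

The observed yield is Y_obs = Y/(1 + k_d·θ_c) = 0.430 / (1 + 0.0711 × 20.8) = 0.430 / 2.479 = 0.1735 g VSS per g BOD_L removed.
ΔS = 885 − 9.39 = 875.6 mg/L, so the substrate removal rate is 109 × 875.6/1000 = 95.44 kg BOD_L/d.
Net sludge production P_X = 0.1735 × 95.44 = 16.56 kg VSS/d.
Carbonaceous O₂ demand = substrate oxidised − cell-mass equivalent = 95.44 − 1.42 × 16.56 = 71.93 kg O₂/d.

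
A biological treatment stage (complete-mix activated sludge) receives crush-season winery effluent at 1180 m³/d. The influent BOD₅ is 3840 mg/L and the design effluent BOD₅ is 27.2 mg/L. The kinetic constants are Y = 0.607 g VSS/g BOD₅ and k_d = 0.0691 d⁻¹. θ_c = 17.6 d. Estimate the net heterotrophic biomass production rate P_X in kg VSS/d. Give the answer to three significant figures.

The observed yield is Y_obs = Y/(1 + k_d·θ_c) = 0.607 / (1 + 0.0691 × 17.6) = 0.607 / 2.216 = 0.2739 g VSS per g BOD₅ removed.
Mass of BOD₅ removed per day: Q(S₀ − S) = 1180 × 3813 g/m³ = 4499 kg/d.
P_X = Y_obs · Q(S₀ − S) = 0.2739 × 4499 = 1232 kg VSS/d.

P_X ≈ 1230 kg VSS/d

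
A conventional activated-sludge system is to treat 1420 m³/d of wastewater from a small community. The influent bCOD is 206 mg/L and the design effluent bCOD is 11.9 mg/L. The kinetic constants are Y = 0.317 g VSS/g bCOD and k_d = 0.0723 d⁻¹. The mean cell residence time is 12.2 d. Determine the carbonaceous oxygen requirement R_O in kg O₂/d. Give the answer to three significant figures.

Y_obs = Y / (1 + k_d θ_c) = 0.317 / (1 + 0.0723 × 12.2) = 0.317 / 1.882 = 0.1684.
ΔS = 206 − 11.9 = 194.1 mg/L, so the substrate removal rate is 1420 × 194.1/1000 = 275.6 kg bCOD/d.
Biomass synthesised: P_X = Y_obs × 275.6 = 46.42 kg VSS/d.
R_O = Q·(S₀ − S) − 1.42·P_X = 275.6 − 1.42 × 46.42 = 209.7 kg O₂/d.

R_O ≈ 210 kg O₂/d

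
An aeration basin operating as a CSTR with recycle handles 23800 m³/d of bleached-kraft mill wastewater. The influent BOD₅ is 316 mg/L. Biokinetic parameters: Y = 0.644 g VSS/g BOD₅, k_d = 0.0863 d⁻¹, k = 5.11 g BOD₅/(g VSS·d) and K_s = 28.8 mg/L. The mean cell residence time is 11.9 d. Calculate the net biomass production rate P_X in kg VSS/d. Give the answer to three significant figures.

P_X ≈ 2380 kg VSS/d

From the Monod/SRT balance for a CMAS, S = K_s·(1+k_d θ_c)/[θ_c·(Y k − k_d) − 1] = 28.8 × (1 + 0.0863 × 11.9) / [11.9 × (0.644 × 5.11 − 0.0863) − 1] = 58.38 / 37.13 = 1.572 mg/L.
The observed yield is Y_obs = Y/(1 + k_d·θ_c) = 0.644 / (1 + 0.0863 × 11.9) = 0.644 / 2.027 = 0.3177 g VSS per g BOD₅ removed.
Q·(S₀ − S) = 23800 × (316 − 1.57) × 10⁻³ = 7483 kg/d removed.
Net biomass production P_X = Y_obs × Q·(S₀ − S) = 0.3177 × 7483 = 2378 kg VSS/d.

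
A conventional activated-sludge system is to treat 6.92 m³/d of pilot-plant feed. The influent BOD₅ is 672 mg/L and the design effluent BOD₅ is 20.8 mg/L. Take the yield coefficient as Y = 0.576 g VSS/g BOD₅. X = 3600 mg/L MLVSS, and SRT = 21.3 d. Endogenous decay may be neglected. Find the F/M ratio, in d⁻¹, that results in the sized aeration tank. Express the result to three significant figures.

F/M ≈ 0.0841 d⁻¹

Biomass mass balance (decay neglected): V·X = Y·Q·(S₀ − S)·θ_c, so V = 0.576 × 6.92 × (672 − 20.8) × 21.3 / 3600 = 15.36 m³.
F/M = Q·S₀ / (V·X) = 6.92 × 672 / (15.36 × 3600) = 0.08411 g BOD₅·(g VSS·d)⁻¹.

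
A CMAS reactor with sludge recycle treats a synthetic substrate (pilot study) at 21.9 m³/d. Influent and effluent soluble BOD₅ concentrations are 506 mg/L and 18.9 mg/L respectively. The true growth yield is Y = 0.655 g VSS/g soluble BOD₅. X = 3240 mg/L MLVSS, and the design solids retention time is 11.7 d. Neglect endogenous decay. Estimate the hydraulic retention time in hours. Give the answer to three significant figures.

Biomass mass balance (decay neglected): V·X = Y·Q·(S₀ − S)·θ_c, so V = 0.655 × 21.9 × (506 − 18.9) × 11.7 / 3240 = 25.23 m³.
HRT = V/Q = 25.23 m³ / 21.9 m³·d⁻¹ = 1.152 d × 24 = 27.65 h.

τ ≈ 27.7 h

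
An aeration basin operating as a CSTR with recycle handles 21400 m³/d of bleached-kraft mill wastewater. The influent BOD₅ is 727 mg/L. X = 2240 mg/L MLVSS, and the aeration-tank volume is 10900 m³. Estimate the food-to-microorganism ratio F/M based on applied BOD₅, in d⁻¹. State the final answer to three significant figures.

F/M ≈ 0.637 d⁻¹

F/M = Q·S₀ / (V·X) = 21400 × 727 / (10900 × 2240) = 0.6372 g BOD₅·(g VSS·d)⁻¹.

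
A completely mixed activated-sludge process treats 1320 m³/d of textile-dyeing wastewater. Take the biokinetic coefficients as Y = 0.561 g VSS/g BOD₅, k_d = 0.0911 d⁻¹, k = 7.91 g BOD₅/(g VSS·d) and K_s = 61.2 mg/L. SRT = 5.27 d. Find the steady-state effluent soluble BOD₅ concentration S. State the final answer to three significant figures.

S ≈ 4.14 mg/L

Effluent substrate depends only on kinetics and SRT: S = K_s(1 + k_d θ_c) / [θ_c(Yk − k_d) − 1] = 61.2 × (1 + 0.0911 × 5.27) / [5.27 × (0.561 × 7.91 − 0.0911) − 1] = 90.58 / 21.91 = 4.135 mg/L.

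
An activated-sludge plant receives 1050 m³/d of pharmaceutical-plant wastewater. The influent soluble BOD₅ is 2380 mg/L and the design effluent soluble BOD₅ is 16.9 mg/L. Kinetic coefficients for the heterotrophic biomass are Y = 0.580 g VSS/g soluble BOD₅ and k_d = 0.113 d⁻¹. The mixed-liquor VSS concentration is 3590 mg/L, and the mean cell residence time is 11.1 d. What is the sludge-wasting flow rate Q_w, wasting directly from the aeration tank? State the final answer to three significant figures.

Steady-state biomass mass balance: V·X·(1 + k_d·θ_c) = Y·Q·(S₀ − S)·θ_c, so V = 0.580 × 1050 × (2380 − 16.9) × 11.1 / [3590 × (1 + 0.113 × 11.1)] = 1.6×10^7 / 8093 = 1974 m³.
For wasting at MLVSS concentration, Q_w = V/θ_c = 1974/11.1 = 177.8 m³/d.

Q_w ≈ 178 m³/d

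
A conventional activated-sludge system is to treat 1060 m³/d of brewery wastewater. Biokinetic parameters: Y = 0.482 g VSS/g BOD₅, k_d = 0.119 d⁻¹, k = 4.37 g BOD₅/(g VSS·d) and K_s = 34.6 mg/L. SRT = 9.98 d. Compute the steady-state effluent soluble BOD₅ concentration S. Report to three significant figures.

S ≈ 4.02 mg/L

From the Monod/SRT balance for a CMAS, S = K_s·(1+k_d θ_c)/[θ_c·(Y k − k_d) − 1] = 34.6 × (1 + 0.119 × 9.98) / [9.98 × (0.482 × 4.37 − 0.119) − 1] = 75.69 / 18.83 = 4.019 mg/L.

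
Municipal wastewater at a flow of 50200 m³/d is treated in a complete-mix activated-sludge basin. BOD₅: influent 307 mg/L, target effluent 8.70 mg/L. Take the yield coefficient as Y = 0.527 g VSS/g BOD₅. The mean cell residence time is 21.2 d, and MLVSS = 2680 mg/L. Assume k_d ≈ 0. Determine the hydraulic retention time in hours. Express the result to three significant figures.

V·X = Y·Q·ΔS·θ_c gives V = 0.527 × 50200 × (307 − 8.70) × 21.2 / 2680 = 62426 m³.
τ = V/Q = 62426/50200 = 1.244 d, or 29.85 h.

τ ≈ 29.8 h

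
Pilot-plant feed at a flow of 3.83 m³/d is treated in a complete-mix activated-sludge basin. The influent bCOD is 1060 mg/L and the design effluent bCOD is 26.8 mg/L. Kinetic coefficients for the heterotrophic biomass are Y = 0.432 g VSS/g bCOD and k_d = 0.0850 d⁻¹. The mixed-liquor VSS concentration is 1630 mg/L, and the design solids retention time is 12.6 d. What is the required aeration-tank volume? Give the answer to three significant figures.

From the SRT design equation V = Y Q (S₀−S) θ_c / [X (1 + k_d θ_c)] = 0.432 × 3.83 × (1060 − 26.8) × 12.6 / [1630 × (1 + 0.0850 × 12.6)] = 2.15×10^4 / 3376 = 6.381 m³.

V ≈ 6.38 m³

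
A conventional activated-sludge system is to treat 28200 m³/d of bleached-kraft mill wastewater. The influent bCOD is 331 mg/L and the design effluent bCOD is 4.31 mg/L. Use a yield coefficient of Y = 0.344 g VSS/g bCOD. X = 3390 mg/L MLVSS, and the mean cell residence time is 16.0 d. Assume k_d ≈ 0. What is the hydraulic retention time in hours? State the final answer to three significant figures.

τ ≈ 12.7 h

Biomass mass balance (decay neglected): V·X = Y·Q·(S₀ − S)·θ_c, so V = 0.344 × 28200 × (331 − 4.31) × 16.0 / 3390 = 14958 m³.
τ = V/Q = 14958/28200 = 0.5304 d, or 12.73 h.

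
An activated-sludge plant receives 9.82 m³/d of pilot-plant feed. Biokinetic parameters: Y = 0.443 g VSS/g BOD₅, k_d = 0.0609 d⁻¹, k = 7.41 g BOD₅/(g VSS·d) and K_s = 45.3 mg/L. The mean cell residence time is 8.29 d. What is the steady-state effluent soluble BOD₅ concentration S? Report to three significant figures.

From the Monod/SRT balance for a CMAS, S = K_s·(1+k_d θ_c)/[θ_c·(Y k − k_d) − 1] = 45.3 × (1 + 0.0609 × 8.29) / [8.29 × (0.443 × 7.41 − 0.0609) − 1] = 68.17 / 25.71 = 2.652 mg/L.

S ≈ 2.65 mg/L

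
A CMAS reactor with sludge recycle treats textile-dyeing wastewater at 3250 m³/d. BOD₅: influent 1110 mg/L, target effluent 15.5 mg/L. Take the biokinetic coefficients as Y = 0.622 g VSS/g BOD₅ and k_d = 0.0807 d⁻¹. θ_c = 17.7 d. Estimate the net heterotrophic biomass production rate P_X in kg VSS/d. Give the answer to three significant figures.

P_X ≈ 911 kg VSS/d

The observed yield is Y_obs = Y/(1 + k_d·θ_c) = 0.622 / (1 + 0.0807 × 17.7) = 0.622 / 2.428 = 0.2561 g VSS per g BOD₅ removed.
Substrate removed = Q·(S₀ − S) = 3250 m³/d × (1110 − 15.5) g/m³ = 3.56×10^6 g/d = 3557 kg/d.
Biomass produced: P_X = Y_obs·Q·ΔS = 0.2561 × 3557 ≈ 911.1 kg VSS/d.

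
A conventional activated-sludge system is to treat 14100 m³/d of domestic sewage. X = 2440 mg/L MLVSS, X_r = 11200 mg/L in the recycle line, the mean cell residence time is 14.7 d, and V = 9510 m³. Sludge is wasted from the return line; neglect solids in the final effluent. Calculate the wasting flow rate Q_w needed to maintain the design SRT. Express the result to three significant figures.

Q_w ≈ 141 m³/d

Wasting from the return line (neglecting effluent solids): Q_w = V·X / (θ_c·X_r) = 9510 × 2440 / (14.7 × 11200) = 140.9 m³/d.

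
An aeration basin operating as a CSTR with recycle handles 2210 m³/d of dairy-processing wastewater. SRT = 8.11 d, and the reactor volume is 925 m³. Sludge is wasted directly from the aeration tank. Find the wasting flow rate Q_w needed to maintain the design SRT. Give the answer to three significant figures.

Q_w ≈ 114 m³/d

Wasting from the aeration tank: Q_w = V / θ_c = 925.0 / 8.11 = 114.1 m³/d.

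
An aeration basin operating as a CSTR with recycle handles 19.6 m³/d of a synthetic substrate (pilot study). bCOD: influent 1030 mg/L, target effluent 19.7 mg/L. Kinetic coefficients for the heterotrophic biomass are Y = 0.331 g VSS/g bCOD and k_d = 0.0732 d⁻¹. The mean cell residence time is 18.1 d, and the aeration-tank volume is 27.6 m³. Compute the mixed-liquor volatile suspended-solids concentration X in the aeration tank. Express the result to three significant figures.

X = Y·Q·ΔS·θ_c / [V·(1 + k_d θ_c)] = 0.331 × 19.6 × (1030 − 19.7) × 18.1 / [27.6 × (1 + 0.0732 × 18.1)] = 1849 mg/L.

X ≈ 1850 mg/L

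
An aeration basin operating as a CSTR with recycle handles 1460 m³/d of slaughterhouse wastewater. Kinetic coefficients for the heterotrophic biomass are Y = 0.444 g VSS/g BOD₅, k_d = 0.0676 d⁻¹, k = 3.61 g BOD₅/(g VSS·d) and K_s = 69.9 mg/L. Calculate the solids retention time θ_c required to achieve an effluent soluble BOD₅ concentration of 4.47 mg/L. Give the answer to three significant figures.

Specific growth rate at S = 4.47 mg/L: μ = YkS/(K_s+S) = 0.444·3.61·4.47/(69.9+4.47) = 0.09634 d⁻¹.
1/θ_c = 0.09634 − 0.0676 = 0.02874 d⁻¹, so θ_c = 34.80 d.

θ_c ≈ 34.8 d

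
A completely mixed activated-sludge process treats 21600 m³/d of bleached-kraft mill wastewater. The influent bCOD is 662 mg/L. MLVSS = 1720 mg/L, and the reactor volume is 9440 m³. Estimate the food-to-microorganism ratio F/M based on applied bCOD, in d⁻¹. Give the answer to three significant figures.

F/M ≈ 0.881 d⁻¹

F/M = applied load / biomass = Q·S₀/(V·X) = 21600 × 662 / (9440 × 1720) = 0.8807 d⁻¹.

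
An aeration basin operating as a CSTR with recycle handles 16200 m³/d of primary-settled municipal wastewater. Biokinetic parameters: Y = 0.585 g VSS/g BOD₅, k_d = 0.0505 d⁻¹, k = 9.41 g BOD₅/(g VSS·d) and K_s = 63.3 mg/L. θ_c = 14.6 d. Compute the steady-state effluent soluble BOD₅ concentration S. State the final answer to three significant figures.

S ≈ 1.40 mg/L

For a completely mixed reactor with recycle the Lawrence–McCarty relation gives S = K_s·(1 + k_d·θ_c) / [θ_c·(Y·k − k_d) − 1] = 63.3 × (1 + 0.0505 × 14.6) / [14.6 × (0.585 × 9.41 − 0.0505) − 1] = 110.0 / 78.63 = 1.399 mg/L.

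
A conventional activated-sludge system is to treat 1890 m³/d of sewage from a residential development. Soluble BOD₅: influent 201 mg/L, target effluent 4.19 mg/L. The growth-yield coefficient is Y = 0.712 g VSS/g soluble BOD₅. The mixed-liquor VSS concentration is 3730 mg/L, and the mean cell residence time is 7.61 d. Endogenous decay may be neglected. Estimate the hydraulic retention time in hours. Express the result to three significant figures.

τ ≈ 6.86 h

V·X = Y·Q·ΔS·θ_c gives V = 0.712 × 1890 × (201 − 4.19) × 7.61 / 3730 = 540.3 m³.
HRT = V/Q = 540.3 m³ / 1890 m³·d⁻¹ = 0.2859 d × 24 = 6.861 h.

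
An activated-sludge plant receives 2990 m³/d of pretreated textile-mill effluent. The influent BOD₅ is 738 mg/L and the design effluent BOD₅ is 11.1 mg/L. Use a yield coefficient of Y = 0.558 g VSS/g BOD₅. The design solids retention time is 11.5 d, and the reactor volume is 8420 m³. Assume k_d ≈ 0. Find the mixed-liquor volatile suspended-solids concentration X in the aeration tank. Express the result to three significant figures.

X = Y·Q·ΔS·θ_c / V = 0.558 × 2990 × (738 − 11.1) × 11.5 / 8420 = 1656 mg/L.

X ≈ 1660 mg/L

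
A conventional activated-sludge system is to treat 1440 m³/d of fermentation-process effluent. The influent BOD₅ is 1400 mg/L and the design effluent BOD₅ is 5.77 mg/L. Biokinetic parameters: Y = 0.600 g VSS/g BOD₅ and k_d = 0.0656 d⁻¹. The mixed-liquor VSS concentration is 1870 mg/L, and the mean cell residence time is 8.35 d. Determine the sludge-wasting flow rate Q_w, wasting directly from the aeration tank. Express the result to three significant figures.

Q_w ≈ 416 m³/d

Rearranging the biomass balance for a CMAS with decay, V = Y·Q·ΔS·θ_c / [X·(1+k_d θ_c)] = 0.600 × 1440 × (1400 − 5.77) × 8.35 / [1870 × (1 + 0.0656 × 8.35)] = 1.01×10^7 / 2894 = 3475 m³.
With mixed-liquor wasting, θ_c = V/Q_w, so Q_w = V/θ_c = 3475/8.35 = 416.2 m³/d.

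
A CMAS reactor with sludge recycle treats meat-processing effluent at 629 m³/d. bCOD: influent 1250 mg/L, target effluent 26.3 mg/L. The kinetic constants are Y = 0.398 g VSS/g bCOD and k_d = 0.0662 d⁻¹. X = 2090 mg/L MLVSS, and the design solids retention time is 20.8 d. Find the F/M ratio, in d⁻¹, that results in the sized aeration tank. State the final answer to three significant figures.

F/M ≈ 0.293 d⁻¹

Rearranging the biomass balance for a CMAS with decay, V = Y·Q·ΔS·θ_c / [X·(1+k_d θ_c)] = 0.398 × 629 × (1250 − 26.3) × 20.8 / [2090 × (1 + 0.0662 × 20.8)] = 6.37×10^6 / 4968 = 1283 m³.
F/M = Q·S₀ / (V·X) = 629 × 1250 / (1283 × 2090) = 0.2933 g bCOD·(g VSS·d)⁻¹.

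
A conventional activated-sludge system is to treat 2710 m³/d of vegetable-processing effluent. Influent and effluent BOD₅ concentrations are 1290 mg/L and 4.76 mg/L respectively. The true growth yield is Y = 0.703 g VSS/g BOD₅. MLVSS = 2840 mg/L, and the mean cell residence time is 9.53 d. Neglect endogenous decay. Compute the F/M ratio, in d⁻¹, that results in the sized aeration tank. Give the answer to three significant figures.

F/M ≈ 0.150 d⁻¹

Biomass mass balance (decay neglected): V·X = Y·Q·(S₀ − S)·θ_c, so V = 0.703 × 2710 × (1290 − 4.76) × 9.53 / 2840 = 8216 m³.
Food-to-microorganism ratio F/M = Q S₀ / (V X) = 2710 × 1290 / (8216 × 2840) = 0.1498 d⁻¹.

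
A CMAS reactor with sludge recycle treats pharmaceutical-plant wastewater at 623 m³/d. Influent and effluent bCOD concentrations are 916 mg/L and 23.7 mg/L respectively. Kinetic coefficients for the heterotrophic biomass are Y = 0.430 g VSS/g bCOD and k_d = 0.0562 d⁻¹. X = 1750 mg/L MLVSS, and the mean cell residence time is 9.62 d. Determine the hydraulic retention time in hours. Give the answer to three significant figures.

Rearranging the biomass balance for a CMAS with decay, V = Y·Q·ΔS·θ_c / [X·(1+k_d θ_c)] = 0.430 × 623 × (916 − 23.7) × 9.62 / [1750 × (1 + 0.0562 × 9.62)] = 2.3×10^6 / 2696 = 852.9 m³.
HRT = V/Q = 852.9 m³ / 623 m³·d⁻¹ = 1.369 d × 24 = 32.86 h.

τ ≈ 32.9 h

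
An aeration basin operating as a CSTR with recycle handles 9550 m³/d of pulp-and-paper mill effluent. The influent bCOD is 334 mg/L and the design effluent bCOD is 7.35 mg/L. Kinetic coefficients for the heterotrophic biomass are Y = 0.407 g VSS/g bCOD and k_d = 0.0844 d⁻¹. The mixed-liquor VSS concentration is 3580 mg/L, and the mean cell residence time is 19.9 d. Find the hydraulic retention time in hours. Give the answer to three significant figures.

Rearranging the biomass balance for a CMAS with decay, V = Y·Q·ΔS·θ_c / [X·(1+k_d θ_c)] = 0.407 × 9550 × (334 − 7.35) × 19.9 / [3580 × (1 + 0.0844 × 19.9)] = 2.53×10^7 / 9593 = 2634 m³.
Hydraulic retention time τ = V/Q = 2634 / 9550 = 0.2758 d = 6.619 h.

τ ≈ 6.62 h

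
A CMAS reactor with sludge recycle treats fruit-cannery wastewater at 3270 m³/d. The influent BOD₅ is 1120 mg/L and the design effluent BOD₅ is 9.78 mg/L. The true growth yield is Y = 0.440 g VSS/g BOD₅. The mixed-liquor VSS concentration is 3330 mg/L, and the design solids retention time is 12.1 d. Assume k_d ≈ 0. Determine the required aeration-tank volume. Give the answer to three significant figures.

V·X = Y·Q·ΔS·θ_c gives V = 0.440 × 3270 × (1120 − 9.78) × 12.1 / 3330 = 5804 m³.

V ≈ 5800 m³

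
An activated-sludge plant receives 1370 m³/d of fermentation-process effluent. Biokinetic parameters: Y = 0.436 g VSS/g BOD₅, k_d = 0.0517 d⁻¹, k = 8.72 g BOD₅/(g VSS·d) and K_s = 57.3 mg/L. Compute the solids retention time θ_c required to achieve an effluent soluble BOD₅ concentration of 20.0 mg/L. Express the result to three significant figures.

At the target effluent, Y k S/(K_s+S) = 0.436×8.72×20.0/77.30 = 0.9837 d⁻¹.
1/θ_c = 0.9837 − 0.0517 = 0.9320 d⁻¹, so θ_c = 1.073 d.

θ_c ≈ 1.07 d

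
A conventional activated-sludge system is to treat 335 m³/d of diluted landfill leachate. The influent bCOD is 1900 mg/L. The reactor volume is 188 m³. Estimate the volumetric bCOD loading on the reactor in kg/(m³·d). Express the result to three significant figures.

L_v ≈ 3.39 kg bCOD/(m³·d)

Applied bCOD load per unit volume = Q·S₀/V = (335 × 1900/1000)/188.0 = 3.386 kg bCOD·m⁻³·d⁻¹.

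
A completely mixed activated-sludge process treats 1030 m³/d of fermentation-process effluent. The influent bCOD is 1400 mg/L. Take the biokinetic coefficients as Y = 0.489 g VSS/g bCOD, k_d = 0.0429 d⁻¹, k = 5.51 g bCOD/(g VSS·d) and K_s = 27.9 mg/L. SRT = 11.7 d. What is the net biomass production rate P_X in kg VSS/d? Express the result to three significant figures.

From the Monod/SRT balance for a CMAS, S = K_s·(1+k_d θ_c)/[θ_c·(Y k − k_d) − 1] = 27.9 × (1 + 0.0429 × 11.7) / [11.7 × (0.489 × 5.51 − 0.0429) − 1] = 41.90 / 30.02 = 1.396 mg/L.
Y_obs = Y / (1 + k_d θ_c) = 0.489 / (1 + 0.0429 × 11.7) = 0.489 / 1.502 = 0.3256.
Mass of bCOD removed per day: Q(S₀ − S) = 1030 × 1399 g/m³ = 1441 kg/d.
Biomass produced: P_X = Y_obs·Q·ΔS = 0.3256 × 1441 ≈ 469.0 kg VSS/d.

P_X ≈ 469 kg VSS/d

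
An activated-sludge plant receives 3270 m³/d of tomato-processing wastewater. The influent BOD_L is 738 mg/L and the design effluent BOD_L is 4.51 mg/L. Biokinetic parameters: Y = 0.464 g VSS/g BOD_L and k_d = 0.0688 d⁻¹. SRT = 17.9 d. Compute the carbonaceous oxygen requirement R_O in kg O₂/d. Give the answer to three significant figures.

The observed yield is Y_obs = Y/(1 + k_d·θ_c) = 0.464 / (1 + 0.0688 × 17.9) = 0.464 / 2.232 = 0.2079 g VSS per g BOD_L removed.
Mass of BOD_L removed per day: Q(S₀ − S) = 3270 × 733.5 g/m³ = 2399 kg/d.
P_X = Y_obs·Q·(S₀ − S) = 0.2079 × 2399 = 498.7 kg VSS/d.
R_O = Q·ΔS − 1.42 P_X = 2399 − 708.2 = 1690 kg O₂/d.

R_O ≈ 1690 kg O₂/d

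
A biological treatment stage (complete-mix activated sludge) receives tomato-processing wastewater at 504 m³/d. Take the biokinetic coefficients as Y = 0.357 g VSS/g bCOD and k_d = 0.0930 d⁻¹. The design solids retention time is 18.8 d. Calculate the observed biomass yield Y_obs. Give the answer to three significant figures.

Observed yield with endogenous decay: Y_obs = Y / (1 + k_d·θ_c) = 0.357 / (1 + 0.0930 × 18.8) = 0.357 / 2.748 = 0.1299 g VSS/g bCOD.

Y_obs ≈ 0.130 g VSS/g bCOD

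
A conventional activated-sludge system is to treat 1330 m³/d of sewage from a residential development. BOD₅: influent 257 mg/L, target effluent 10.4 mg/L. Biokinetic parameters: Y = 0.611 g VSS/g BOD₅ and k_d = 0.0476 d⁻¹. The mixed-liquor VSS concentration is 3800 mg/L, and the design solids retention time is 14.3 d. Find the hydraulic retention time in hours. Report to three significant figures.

Steady-state biomass mass balance: V·X·(1 + k_d·θ_c) = Y·Q·(S₀ − S)·θ_c, so V = 0.611 × 1330 × (257 − 10.4) × 14.3 / [3800 × (1 + 0.0476 × 14.3)] = 2.87×10^6 / 6387 = 448.7 m³.
Hydraulic retention time τ = V/Q = 448.7 / 1330 = 0.3374 d = 8.097 h.

τ ≈ 8.10 h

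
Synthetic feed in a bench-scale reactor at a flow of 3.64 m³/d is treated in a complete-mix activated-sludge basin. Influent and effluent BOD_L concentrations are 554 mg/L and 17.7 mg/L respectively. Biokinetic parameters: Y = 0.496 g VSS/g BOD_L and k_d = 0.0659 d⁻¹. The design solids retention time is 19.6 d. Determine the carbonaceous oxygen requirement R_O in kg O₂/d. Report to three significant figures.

R_O ≈ 1.35 kg O₂/d

Y_obs = Y / (1 + k_d θ_c) = 0.496 / (1 + 0.0659 × 19.6) = 0.496 / 2.292 = 0.2164.
Q·(S₀ − S) = 3.64 × (554 − 17.7) × 10⁻³ = 1.952 kg/d removed.
P_X = Y_obs·Q·(S₀ − S) = 0.2164 × 1.952 = 0.4225 kg VSS/d.
Carbonaceous O₂ demand = substrate oxidised − cell-mass equivalent = 1.952 − 1.42 × 0.4225 = 1.352 kg O₂/d.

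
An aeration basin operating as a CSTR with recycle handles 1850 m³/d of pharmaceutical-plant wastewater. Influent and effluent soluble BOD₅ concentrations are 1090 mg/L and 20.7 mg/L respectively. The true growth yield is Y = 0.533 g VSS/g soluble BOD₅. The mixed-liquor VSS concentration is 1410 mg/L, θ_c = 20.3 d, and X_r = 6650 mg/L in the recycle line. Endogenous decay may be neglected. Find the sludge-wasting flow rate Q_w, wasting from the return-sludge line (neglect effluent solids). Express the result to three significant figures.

Biomass mass balance (decay neglected): V·X = Y·Q·(S₀ − S)·θ_c, so V = 0.533 × 1850 × (1090 − 20.7) × 20.3 / 1410 = 15180 m³.
Q_w = (V·X)/(θ_c X_r) = 15180 × 1410 / (20.3 × 6650) = 158.6 m³/d.

Q_w ≈ 159 m³/d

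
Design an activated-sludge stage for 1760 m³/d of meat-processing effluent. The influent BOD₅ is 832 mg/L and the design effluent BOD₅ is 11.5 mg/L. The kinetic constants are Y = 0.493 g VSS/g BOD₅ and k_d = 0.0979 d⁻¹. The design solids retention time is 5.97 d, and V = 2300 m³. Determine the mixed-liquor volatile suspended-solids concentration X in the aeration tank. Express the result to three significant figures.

X ≈ 1170 mg/L

X = Y·Q·ΔS·θ_c / [V·(1 + k_d θ_c)] = 0.493 × 1760 × (832 − 11.5) × 5.97 / [2300 × (1 + 0.0979 × 5.97)] = 1166 mg/L.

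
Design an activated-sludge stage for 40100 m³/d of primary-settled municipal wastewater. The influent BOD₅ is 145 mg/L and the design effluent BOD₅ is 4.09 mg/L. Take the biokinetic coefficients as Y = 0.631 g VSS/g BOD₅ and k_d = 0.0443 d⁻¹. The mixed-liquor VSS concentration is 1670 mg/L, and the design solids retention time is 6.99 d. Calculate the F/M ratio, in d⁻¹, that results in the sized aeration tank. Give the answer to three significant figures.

F/M ≈ 0.306 d⁻¹

Rearranging the biomass balance for a CMAS with decay, V = Y·Q·ΔS·θ_c / [X·(1+k_d θ_c)] = 0.631 × 40100 × (145 − 4.09) × 6.99 / [1670 × (1 + 0.0443 × 6.99)] = 2.49×10^7 / 2187 = 11395 m³.
F/M = Q·S₀ / (V·X) = 40100 × 145 / (11395 × 1670) = 0.3055 g BOD₅·(g VSS·d)⁻¹.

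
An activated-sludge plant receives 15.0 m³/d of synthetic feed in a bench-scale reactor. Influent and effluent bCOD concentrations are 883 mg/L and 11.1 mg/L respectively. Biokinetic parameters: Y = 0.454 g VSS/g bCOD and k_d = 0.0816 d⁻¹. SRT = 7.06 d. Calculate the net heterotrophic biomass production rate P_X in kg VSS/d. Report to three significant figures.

P_X ≈ 3.77 kg VSS/d

Correct the yield for decay: Y_obs = Y/(1 + k_d θ_c) = 0.454 / (1 + 0.0816 × 7.06) = 0.454 / 1.576 = 0.2881.
Q·(S₀ − S) = 15.0 × (883 − 11.1) × 10⁻³ = 13.08 kg/d removed.
Net biomass production P_X = Y_obs × Q·(S₀ − S) = 0.2881 × 13.08 = 3.767 kg VSS/d.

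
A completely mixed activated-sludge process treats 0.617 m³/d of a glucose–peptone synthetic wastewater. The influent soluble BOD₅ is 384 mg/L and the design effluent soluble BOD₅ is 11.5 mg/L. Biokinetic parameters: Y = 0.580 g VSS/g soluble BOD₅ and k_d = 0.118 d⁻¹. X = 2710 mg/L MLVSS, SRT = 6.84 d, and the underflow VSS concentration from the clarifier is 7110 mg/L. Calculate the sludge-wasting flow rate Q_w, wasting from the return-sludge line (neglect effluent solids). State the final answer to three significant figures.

From the SRT design equation V = Y Q (S₀−S) θ_c / [X (1 + k_d θ_c)] = 0.580 × 0.617 × (384 − 11.5) × 6.84 / [2710 × (1 + 0.118 × 6.84)] = 9.12×10^2 / 4897 = 0.1862 m³.
Q_w = (V·X)/(θ_c X_r) = 0.1862 × 2710 / (6.84 × 7110) = 0.01037 m³/d.

Q_w ≈ 0.0104 m³/d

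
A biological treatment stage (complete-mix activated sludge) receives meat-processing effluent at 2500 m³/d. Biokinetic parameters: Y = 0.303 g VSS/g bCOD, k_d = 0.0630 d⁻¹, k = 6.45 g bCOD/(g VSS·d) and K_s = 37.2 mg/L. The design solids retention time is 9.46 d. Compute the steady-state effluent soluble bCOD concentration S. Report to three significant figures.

S ≈ 3.51 mg/L

Effluent substrate depends only on kinetics and SRT: S = K_s(1 + k_d θ_c) / [θ_c(Yk − k_d) − 1] = 37.2 × (1 + 0.0630 × 9.46) / [9.46 × (0.303 × 6.45 − 0.0630) − 1] = 59.37 / 16.89 = 3.515 mg/L.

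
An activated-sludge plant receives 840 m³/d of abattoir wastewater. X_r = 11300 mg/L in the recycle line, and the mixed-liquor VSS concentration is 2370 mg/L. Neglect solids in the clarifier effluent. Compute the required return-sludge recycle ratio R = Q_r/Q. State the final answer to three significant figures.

R ≈ 0.265

Solids balance on the clarifier gives (1+R)X = R·X_r, so R = X/(X_r − X) = 2370 / (11300 − 2370) = 0.2654.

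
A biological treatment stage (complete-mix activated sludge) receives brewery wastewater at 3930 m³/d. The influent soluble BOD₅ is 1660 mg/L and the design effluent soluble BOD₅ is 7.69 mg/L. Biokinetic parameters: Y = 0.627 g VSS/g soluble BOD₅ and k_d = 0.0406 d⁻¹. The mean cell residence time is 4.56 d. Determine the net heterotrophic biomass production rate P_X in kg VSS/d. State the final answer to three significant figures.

Observed yield with endogenous decay: Y_obs = Y / (1 + k_d·θ_c) = 0.627 / (1 + 0.0406 × 4.56) = 0.627 / 1.185 = 0.5291 g VSS/g soluble BOD₅.
Substrate removed = Q·(S₀ − S) = 3930 m³/d × (1660 − 7.69) g/m³ = 6.49×10^6 g/d = 6494 kg/d.
So the net sludge growth is P_X = 0.5291 × 6494 = 3435 kg VSS/d.

P_X ≈ 3440 kg VSS/d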